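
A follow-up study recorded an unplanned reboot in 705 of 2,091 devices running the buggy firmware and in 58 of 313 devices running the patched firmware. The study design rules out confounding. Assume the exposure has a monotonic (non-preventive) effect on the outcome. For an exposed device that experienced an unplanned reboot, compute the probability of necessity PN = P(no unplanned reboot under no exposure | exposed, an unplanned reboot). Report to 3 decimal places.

p₁ = P(outcome | exposed) = 705/2091 = 0.33716
p₀ = P(outcome | unexposed) = 58/313 = 0.1853
Under exogeneity and monotonicity, PN = (p₁ − p₀) / p₁.
PN = (0.33716 − 0.1853) / 0.33716 = 0.15186 / 0.33716 ≈ 0.4504

PN ≈ 0.450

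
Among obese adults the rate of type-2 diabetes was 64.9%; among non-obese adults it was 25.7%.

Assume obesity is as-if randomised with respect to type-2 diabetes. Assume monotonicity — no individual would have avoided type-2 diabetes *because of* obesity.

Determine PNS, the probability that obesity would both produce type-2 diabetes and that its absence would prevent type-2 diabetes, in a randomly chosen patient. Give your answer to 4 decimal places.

PNS ≈ 0.3920

p₁ = 0.649, p₀ = 0.257.
Under exogeneity and monotonicity, PNS = p₁ − p₀.
PNS = 0.649 − 0.257 = 0.392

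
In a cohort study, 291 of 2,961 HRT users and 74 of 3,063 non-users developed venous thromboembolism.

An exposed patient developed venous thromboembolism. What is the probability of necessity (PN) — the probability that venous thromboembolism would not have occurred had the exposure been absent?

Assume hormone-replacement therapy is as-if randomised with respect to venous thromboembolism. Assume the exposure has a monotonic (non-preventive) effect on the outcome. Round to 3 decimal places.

PN ≈ 0.754

p₁ = P(outcome | exposed) = 291/2961 = 0.098278
p₀ = P(outcome | unexposed) = 74/3063 = 0.024159
Under exogeneity and monotonicity, PN = (p₁ − p₀) / p₁.
PN = (0.098278 − 0.024159) / 0.098278 = 0.074118 / 0.098278 ≈ 0.7542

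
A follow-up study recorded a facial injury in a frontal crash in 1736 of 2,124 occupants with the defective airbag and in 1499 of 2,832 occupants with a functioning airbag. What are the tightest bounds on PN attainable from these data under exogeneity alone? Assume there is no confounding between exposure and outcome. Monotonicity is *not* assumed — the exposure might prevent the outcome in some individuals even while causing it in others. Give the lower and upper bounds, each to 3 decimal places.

0.352 ≤ PN ≤ 0.576

p₁ = P(outcome | exposed) = 1736/2124 = 0.81733
p₀ = P(outcome | unexposed) = 1499/2832 = 0.52931
Under exogeneity alone the bounds on PN are max{0,(p₁−p₀)/p₁} ≤ PN ≤ min{1,(1−p₀)/p₁}.
  lower = (p₁ − p₀)/p₁ = 0.28802 / 0.81733 ≈ 0.3524
  upper = min{1, (1 − p₀)/p₁} = 0.47069 / 0.81733 ≈ 0.5759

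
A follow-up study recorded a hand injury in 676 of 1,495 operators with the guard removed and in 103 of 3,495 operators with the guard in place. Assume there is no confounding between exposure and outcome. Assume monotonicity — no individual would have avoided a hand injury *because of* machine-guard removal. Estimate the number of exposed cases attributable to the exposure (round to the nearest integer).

about 632 cases

p₁ = P(outcome | exposed) = 676/1495 = 0.45217
p₀ = P(outcome | unexposed) = 103/3495 = 0.029471
PN = (p₁ − p₀)/p₁ = (0.45217 − 0.029471) / 0.45217 ≈ 0.93482.
Attributable cases ≈ PN × (exposed cases) = 0.93482 × 676 ≈ 631.94.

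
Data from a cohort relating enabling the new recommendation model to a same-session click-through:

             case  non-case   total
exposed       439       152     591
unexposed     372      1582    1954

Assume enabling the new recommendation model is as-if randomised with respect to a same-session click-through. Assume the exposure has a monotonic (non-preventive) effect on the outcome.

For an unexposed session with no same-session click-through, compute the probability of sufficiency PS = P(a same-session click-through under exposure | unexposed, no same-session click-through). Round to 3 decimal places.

PS ≈ 0.682

p₁ = P(outcome | exposed) = 439/591 = 0.74281
p₀ = P(outcome | unexposed) = 372/1954 = 0.19038
Under exogeneity and monotonicity, PS = (p₁ − p₀)/(1 − p₀).
PS = (0.74281 − 0.19038) / 0.80962 ≈ 0.6823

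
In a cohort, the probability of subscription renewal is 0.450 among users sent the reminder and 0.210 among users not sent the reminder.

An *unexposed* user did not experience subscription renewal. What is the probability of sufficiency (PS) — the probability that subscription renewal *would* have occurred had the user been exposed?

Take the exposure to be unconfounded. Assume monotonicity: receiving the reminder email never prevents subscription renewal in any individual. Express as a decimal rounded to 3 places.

PS ≈ 0.304

Let p₁ = 0.45, p₀ = 0.21.
Under exogeneity and monotonicity, PS = (p₁ − p₀) / (1 − p₀).
PS = (0.45 − 0.21) / (1 − 0.21) = 0.24 / 0.79 ≈ 0.3038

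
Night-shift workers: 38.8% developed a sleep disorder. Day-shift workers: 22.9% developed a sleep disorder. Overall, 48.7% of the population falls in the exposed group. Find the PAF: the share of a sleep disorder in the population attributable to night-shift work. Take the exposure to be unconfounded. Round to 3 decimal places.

p₁ = 0.388, p₀ = 0.229.
Overall risk P(Y=1) = π·p₁ + (1−π)·p₀ = 0.487×0.388 + 0.513×0.229 = 0.30643.
Under exogeneity, PAF = [P(Y=1) − p₀] / P(Y=1).
PAF = (0.30643 − 0.229) / 0.30643 ≈ 0.2527

PAF ≈ 0.253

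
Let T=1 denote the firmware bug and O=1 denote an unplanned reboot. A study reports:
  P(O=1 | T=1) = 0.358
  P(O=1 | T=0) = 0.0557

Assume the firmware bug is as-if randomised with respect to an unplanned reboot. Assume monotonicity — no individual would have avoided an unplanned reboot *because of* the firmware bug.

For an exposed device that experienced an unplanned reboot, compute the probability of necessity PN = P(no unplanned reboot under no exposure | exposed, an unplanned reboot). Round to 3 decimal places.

Let p₁ = 0.358, p₀ = 0.0557.
Under exogeneity and monotonicity, PN = (p₁ − p₀) / p₁.
PN = (0.358 − 0.0557) / 0.358 = 0.3023 / 0.358 ≈ 0.8444

PN ≈ 0.844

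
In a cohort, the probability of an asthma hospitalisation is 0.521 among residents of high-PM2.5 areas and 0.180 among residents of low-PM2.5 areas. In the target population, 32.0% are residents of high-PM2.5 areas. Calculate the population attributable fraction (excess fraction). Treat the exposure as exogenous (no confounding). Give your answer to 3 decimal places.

Let p₁ = 0.521, p₀ = 0.18.
Overall risk P(Y=1) = π·p₁ + (1−π)·p₀ = 0.32×0.521 + 0.68×0.18 = 0.28912.
Under exogeneity, PAF = [P(Y=1) − p₀] / P(Y=1).
PAF = (0.28912 − 0.18) / 0.28912 ≈ 0.3774

PAF ≈ 0.377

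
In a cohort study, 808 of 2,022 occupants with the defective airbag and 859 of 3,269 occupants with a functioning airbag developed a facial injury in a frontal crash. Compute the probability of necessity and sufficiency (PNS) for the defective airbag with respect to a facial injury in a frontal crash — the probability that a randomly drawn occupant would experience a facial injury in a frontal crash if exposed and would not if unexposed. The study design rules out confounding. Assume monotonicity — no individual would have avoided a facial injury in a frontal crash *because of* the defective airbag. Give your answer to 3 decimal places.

p₁ = P(outcome | exposed) = 808/2022 = 0.3996
p₀ = P(outcome | unexposed) = 859/3269 = 0.26277
Under exogeneity and monotonicity, PNS = p₁ − p₀.
PNS = 0.3996 − 0.26277 = 0.13683

PNS ≈ 0.137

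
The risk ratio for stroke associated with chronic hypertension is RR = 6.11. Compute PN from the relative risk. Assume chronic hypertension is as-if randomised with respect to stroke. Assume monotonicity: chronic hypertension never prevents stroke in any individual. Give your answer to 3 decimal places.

PN ≈ 0.836

Under exogeneity and monotonicity, PN = (RR − 1) / RR = 1 − 1/RR.
PN = (6.11 − 1) / 6.11 = 5.11 / 6.11 ≈ 0.8363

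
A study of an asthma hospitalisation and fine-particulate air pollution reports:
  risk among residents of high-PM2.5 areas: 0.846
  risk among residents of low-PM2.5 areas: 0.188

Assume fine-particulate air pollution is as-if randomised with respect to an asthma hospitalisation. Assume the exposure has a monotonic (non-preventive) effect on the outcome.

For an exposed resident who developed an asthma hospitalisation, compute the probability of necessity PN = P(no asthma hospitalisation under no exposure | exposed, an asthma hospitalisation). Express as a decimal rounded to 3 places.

PN ≈ 0.778

Let p₁ = 0.846, p₀ = 0.188.
Under exogeneity and monotonicity, PN = (p₁ − p₀) / p₁.
PN = (0.846 − 0.188) / 0.846 = 0.658 / 0.846 ≈ 0.7778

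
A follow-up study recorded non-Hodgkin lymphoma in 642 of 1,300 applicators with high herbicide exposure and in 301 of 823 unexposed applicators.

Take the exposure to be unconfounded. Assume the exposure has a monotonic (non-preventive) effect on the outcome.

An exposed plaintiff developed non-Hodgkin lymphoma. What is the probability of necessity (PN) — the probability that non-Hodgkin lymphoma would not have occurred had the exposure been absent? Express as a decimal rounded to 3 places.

PN ≈ 0.259

p₁ = P(outcome | exposed) = 642/1300 = 0.49385
p₀ = P(outcome | unexposed) = 301/823 = 0.36574
Under exogeneity and monotonicity, PN = (p₁ − p₀) / p₁.
PN = (0.49385 − 0.36574) / 0.49385 = 0.12811 / 0.49385 ≈ 0.2594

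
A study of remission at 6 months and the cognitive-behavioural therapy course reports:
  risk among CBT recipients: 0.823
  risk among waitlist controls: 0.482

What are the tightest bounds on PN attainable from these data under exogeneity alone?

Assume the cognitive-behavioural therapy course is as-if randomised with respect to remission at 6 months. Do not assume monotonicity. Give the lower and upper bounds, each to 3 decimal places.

0.414 ≤ PN ≤ 0.629

Let p₁ = 0.823, p₀ = 0.482.
Under exogeneity alone the bounds on PN are max{0,(p₁−p₀)/p₁} ≤ PN ≤ min{1,(1−p₀)/p₁}.
  lower = (p₁ − p₀)/p₁ = 0.341 / 0.823 ≈ 0.4143
  upper = min{1, (1 − p₀)/p₁} = 0.518 / 0.823 ≈ 0.6294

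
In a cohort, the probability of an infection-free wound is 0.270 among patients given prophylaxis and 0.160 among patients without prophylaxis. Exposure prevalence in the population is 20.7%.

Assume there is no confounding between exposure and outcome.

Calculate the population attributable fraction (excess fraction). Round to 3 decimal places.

Let p₁ = 0.27, p₀ = 0.16.
Overall risk P(Y=1) = π·p₁ + (1−π)·p₀ = 0.207×0.27 + 0.793×0.16 = 0.18277.
Under exogeneity, PAF = [P(Y=1) − p₀] / P(Y=1).
PAF = (0.18277 − 0.16) / 0.18277 ≈ 0.1246

PAF ≈ 0.125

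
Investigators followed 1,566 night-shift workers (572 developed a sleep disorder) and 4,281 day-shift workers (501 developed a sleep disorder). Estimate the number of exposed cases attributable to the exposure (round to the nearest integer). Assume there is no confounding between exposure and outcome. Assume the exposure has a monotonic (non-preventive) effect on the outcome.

p₁ = P(outcome | exposed) = 572/1566 = 0.36526
p₀ = P(outcome | unexposed) = 501/4281 = 0.11703
PN = (p₁ − p₀)/p₁ = (0.36526 − 0.11703) / 0.36526 ≈ 0.67960.
Attributable cases ≈ PN × (exposed cases) = 0.67960 × 572 ≈ 388.73.

about 389 cases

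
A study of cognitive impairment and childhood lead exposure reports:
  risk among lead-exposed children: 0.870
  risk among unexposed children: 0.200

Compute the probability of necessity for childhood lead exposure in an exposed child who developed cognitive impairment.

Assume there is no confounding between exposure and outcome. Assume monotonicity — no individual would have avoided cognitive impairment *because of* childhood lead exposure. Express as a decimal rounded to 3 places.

Let p₁ = 0.87, p₀ = 0.2.
Under exogeneity and monotonicity, PN = (p₁ − p₀) / p₁.
PN = (0.87 − 0.2) / 0.87 = 0.67 / 0.87 ≈ 0.7701

PN ≈ 0.770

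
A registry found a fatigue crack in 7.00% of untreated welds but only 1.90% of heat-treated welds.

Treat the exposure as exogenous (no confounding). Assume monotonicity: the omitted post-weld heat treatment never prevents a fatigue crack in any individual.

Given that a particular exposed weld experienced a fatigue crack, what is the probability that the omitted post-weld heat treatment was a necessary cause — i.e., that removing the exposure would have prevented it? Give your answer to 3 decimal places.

PN ≈ 0.729

p₁ = 0.07, p₀ = 0.019.
Under exogeneity and monotonicity, PN = (p₁ − p₀) / p₁.
PN = (0.07 − 0.019) / 0.07 = 0.051 / 0.07 ≈ 0.7286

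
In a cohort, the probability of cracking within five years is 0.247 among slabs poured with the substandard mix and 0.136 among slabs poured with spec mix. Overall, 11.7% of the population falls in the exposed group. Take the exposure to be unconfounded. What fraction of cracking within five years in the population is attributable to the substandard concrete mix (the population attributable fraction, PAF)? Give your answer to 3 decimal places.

Let p₁ = 0.247, p₀ = 0.136.
Overall risk P(Y=1) = π·p₁ + (1−π)·p₀ = 0.117×0.247 + 0.883×0.136 = 0.14899.
Under exogeneity, PAF = [P(Y=1) − p₀] / P(Y=1).
PAF = (0.14899 − 0.136) / 0.14899 ≈ 0.0872

PAF ≈ 0.087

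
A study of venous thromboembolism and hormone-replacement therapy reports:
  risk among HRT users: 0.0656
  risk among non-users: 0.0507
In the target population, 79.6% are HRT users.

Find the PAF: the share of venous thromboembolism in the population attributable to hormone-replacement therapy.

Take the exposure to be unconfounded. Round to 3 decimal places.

Let p₁ = 0.0656, p₀ = 0.0507.
Overall risk P(Y=1) = π·p₁ + (1−π)·p₀ = 0.796×0.0656 + 0.204×0.0507 = 0.06256.
Under exogeneity, PAF = [P(Y=1) − p₀] / P(Y=1).
PAF = (0.06256 − 0.0507) / 0.06256 ≈ 0.1896

PAF ≈ 0.190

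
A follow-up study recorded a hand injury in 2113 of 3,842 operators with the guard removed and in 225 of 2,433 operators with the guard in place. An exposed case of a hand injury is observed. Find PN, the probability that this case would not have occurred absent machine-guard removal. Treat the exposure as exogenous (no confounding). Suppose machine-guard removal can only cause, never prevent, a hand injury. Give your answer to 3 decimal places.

p₁ = P(outcome | exposed) = 2113/3842 = 0.54997
p₀ = P(outcome | unexposed) = 225/2433 = 0.092478
Under exogeneity and monotonicity, PN = (p₁ − p₀) / p₁.
PN = (0.54997 − 0.092478) / 0.54997 = 0.4575 / 0.54997 ≈ 0.8318

PN ≈ 0.832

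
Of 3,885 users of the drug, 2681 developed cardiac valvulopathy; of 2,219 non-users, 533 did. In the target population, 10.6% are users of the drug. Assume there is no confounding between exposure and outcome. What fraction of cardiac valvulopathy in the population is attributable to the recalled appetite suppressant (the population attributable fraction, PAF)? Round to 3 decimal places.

p₁ = P(outcome | exposed) = 2681/3885 = 0.69009
p₀ = P(outcome | unexposed) = 533/2219 = 0.2402
Overall risk P(Y=1) = π·p₁ + (1−π)·p₀ = 0.106×0.69009 + 0.894×0.2402 = 0.28789.
Under exogeneity, PAF = [P(Y=1) − p₀] / P(Y=1).
PAF = (0.28789 − 0.2402) / 0.28789 ≈ 0.1657

PAF ≈ 0.166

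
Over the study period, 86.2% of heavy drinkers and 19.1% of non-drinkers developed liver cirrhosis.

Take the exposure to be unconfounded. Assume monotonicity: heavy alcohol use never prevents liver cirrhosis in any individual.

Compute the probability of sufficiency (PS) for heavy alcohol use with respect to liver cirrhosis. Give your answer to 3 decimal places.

PS ≈ 0.829

p₁ = 0.862, p₀ = 0.191.
Under exogeneity and monotonicity, PS = (p₁ − p₀) / (1 − p₀).
PS = (0.862 − 0.191) / (1 − 0.191) = 0.671 / 0.809 ≈ 0.8294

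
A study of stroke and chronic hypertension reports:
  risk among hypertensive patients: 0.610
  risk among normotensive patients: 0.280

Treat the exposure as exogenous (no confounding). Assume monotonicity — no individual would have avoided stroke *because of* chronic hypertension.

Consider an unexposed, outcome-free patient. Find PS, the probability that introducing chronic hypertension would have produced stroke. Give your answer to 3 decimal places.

PS ≈ 0.458

Let p₁ = 0.61, p₀ = 0.28.
Under exogeneity and monotonicity, PS = (p₁ − p₀) / (1 − p₀).
PS = (0.61 − 0.28) / (1 − 0.28) = 0.33 / 0.72 ≈ 0.4583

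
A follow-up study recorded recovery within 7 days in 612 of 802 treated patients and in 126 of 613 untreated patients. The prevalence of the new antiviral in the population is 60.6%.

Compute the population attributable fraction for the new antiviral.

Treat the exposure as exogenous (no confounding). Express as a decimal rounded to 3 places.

PAF ≈ 0.622

p₁ = P(outcome | exposed) = 612/802 = 0.76309
p₀ = P(outcome | unexposed) = 126/613 = 0.20555
Overall risk P(Y=1) = π·p₁ + (1−π)·p₀ = 0.606×0.76309 + 0.394×0.20555 = 0.54342.
Under exogeneity, PAF = [P(Y=1) − p₀] / P(Y=1).
PAF = (0.54342 − 0.20555) / 0.54342 ≈ 0.6218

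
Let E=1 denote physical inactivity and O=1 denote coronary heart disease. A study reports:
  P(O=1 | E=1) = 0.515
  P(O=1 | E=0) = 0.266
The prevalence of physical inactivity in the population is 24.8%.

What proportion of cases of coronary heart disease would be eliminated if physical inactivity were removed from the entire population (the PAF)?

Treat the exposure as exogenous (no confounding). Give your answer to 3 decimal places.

Let p₁ = 0.515, p₀ = 0.266.
Overall risk P(Y=1) = π·p₁ + (1−π)·p₀ = 0.248×0.515 + 0.752×0.266 = 0.32775.
Under exogeneity, PAF = [P(Y=1) − p₀] / P(Y=1).
PAF = (0.32775 − 0.266) / 0.32775 ≈ 0.1884

PAF ≈ 0.188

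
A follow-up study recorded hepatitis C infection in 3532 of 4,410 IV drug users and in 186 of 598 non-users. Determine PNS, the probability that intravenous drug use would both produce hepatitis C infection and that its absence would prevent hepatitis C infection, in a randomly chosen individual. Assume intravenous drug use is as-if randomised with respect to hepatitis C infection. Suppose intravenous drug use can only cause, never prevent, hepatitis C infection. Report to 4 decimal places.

p₁ = P(outcome | exposed) = 3532/4410 = 0.80091
p₀ = P(outcome | unexposed) = 186/598 = 0.31104
Under exogeneity and monotonicity, PNS = p₁ − p₀.
PNS = 0.80091 − 0.31104 = 0.48987

PNS ≈ 0.4899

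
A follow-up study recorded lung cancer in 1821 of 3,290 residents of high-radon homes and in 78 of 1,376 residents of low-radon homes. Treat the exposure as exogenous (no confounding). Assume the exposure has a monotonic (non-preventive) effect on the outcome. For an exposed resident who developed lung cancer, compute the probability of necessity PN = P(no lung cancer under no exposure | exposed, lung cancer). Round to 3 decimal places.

PN ≈ 0.898

p₁ = P(outcome | exposed) = 1821/3290 = 0.5535
p₀ = P(outcome | unexposed) = 78/1376 = 0.056686
Under exogeneity and monotonicity, PN = (p₁ − p₀) / p₁.
PN = (0.5535 − 0.056686) / 0.5535 = 0.49681 / 0.5535 ≈ 0.8976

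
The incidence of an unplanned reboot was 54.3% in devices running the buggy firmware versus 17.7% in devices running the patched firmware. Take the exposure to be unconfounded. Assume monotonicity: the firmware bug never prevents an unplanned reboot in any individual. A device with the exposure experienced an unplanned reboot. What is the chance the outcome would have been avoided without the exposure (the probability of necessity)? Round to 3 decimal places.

p₁ = 0.543, p₀ = 0.177.
Under exogeneity and monotonicity, PN = (p₁ − p₀) / p₁.
PN = (0.543 − 0.177) / 0.543 = 0.366 / 0.543 ≈ 0.6740

PN ≈ 0.674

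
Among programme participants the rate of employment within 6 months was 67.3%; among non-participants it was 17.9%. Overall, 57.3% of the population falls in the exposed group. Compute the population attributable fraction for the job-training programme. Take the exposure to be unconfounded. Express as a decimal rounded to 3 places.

p₁ = 0.673, p₀ = 0.179.
Overall risk P(Y=1) = π·p₁ + (1−π)·p₀ = 0.573×0.673 + 0.427×0.179 = 0.46206.
Under exogeneity, PAF = [P(Y=1) − p₀] / P(Y=1).
PAF = (0.46206 − 0.179) / 0.46206 ≈ 0.6126

PAF ≈ 0.613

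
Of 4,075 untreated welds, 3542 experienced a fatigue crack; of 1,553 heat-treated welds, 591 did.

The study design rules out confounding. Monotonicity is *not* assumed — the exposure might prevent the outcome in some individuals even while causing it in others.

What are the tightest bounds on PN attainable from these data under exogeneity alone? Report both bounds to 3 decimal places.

0.562 ≤ PN ≤ 0.713

p₁ = P(outcome | exposed) = 3542/4075 = 0.8692
p₀ = P(outcome | unexposed) = 591/1553 = 0.38055
Under exogeneity alone the bounds on PN are max{0,(p₁−p₀)/p₁} ≤ PN ≤ min{1,(1−p₀)/p₁}.
  lower = (p₁ − p₀)/p₁ = 0.48865 / 0.8692 ≈ 0.5622
  upper = min{1, (1 − p₀)/p₁} = 0.61945 / 0.8692 ≈ 0.7127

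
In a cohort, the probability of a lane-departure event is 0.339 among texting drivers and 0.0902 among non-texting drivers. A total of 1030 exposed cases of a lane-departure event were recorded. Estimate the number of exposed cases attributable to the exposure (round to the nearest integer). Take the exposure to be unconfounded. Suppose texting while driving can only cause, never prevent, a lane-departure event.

Let p₁ = 0.339, p₀ = 0.0902.
PN = (p₁ − p₀)/p₁ = (0.339 − 0.0902) / 0.339 ≈ 0.73392.
Attributable cases ≈ PN × (exposed cases) = 0.73392 × 1030 ≈ 755.94.

about 756 cases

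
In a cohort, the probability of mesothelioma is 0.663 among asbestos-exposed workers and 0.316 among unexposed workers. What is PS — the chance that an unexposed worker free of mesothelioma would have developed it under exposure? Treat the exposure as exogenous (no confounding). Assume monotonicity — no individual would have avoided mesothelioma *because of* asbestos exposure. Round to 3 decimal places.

Let p₁ = 0.663, p₀ = 0.316.
Under exogeneity and monotonicity, PS = (p₁ − p₀) / (1 − p₀).
PS = (0.663 − 0.316) / (1 − 0.316) = 0.347 / 0.684 ≈ 0.5073

PS ≈ 0.507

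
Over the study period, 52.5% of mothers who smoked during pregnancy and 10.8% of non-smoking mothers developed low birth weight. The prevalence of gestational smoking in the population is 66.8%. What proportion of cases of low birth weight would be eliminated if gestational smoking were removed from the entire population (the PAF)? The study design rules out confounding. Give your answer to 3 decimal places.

PAF ≈ 0.721

p₁ = 0.525, p₀ = 0.108.
Overall risk P(Y=1) = π·p₁ + (1−π)·p₀ = 0.668×0.525 + 0.332×0.108 = 0.38656.
Under exogeneity, PAF = [P(Y=1) − p₀] / P(Y=1).
PAF = (0.38656 − 0.108) / 0.38656 ≈ 0.7206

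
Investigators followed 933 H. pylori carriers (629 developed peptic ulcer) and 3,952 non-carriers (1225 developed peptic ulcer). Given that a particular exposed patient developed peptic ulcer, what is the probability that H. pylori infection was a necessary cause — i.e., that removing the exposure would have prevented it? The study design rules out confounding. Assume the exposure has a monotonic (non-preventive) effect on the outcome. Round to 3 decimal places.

p₁ = P(outcome | exposed) = 629/933 = 0.67417
p₀ = P(outcome | unexposed) = 1225/3952 = 0.30997
Under exogeneity and monotonicity, PN = (p₁ − p₀) / p₁.
PN = (0.67417 − 0.30997) / 0.67417 = 0.3642 / 0.67417 ≈ 0.5402

PN ≈ 0.540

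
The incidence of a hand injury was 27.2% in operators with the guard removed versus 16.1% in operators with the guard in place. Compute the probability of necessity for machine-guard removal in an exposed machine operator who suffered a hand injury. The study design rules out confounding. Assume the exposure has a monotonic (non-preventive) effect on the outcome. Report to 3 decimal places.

PN ≈ 0.408

p₁ = 0.272, p₀ = 0.161.
Under exogeneity and monotonicity, PN = (p₁ − p₀) / p₁.
PN = (0.272 − 0.161) / 0.272 = 0.111 / 0.272 ≈ 0.4081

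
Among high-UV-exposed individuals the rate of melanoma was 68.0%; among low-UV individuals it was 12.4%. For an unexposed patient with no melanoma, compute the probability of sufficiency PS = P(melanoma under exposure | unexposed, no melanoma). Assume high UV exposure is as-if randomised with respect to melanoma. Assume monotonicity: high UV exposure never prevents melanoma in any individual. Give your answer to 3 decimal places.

PS ≈ 0.635

p₁ = 0.68, p₀ = 0.124.
Under exogeneity and monotonicity, PS = (p₁ − p₀) / (1 − p₀).
PS = (0.68 − 0.124) / (1 − 0.124) = 0.556 / 0.876 ≈ 0.6347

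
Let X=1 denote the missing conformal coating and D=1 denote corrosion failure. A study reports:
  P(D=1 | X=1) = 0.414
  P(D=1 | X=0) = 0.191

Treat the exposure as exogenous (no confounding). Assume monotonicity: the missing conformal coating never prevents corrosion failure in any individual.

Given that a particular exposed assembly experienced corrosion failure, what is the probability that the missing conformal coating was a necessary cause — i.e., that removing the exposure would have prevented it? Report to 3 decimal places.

PN ≈ 0.539

Let p₁ = 0.414, p₀ = 0.191.
Under exogeneity and monotonicity, PN = (p₁ − p₀) / p₁.
PN = (0.414 − 0.191) / 0.414 = 0.223 / 0.414 ≈ 0.5386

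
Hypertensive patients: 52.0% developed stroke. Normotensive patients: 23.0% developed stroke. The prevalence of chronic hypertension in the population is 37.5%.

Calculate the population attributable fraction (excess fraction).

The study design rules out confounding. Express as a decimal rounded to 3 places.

p₁ = 0.52, p₀ = 0.23.
Overall risk P(Y=1) = π·p₁ + (1−π)·p₀ = 0.375×0.52 + 0.625×0.23 = 0.33875.
Under exogeneity, PAF = [P(Y=1) − p₀] / P(Y=1).
PAF = (0.33875 − 0.23) / 0.33875 ≈ 0.3210

PAF ≈ 0.321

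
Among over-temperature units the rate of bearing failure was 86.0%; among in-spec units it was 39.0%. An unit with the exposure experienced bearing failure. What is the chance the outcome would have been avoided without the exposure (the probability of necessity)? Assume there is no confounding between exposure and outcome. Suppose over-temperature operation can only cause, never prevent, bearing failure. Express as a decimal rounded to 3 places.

p₁ = 0.86, p₀ = 0.39.
Under exogeneity and monotonicity, PN = (p₁ − p₀) / p₁.
PN = (0.86 − 0.39) / 0.86 = 0.47 / 0.86 ≈ 0.5465

PN ≈ 0.547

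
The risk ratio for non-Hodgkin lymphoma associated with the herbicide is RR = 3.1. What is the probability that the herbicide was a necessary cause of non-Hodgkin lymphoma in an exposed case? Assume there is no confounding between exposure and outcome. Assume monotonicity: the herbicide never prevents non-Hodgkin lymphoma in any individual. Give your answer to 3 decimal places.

PN ≈ 0.677

Under exogeneity and monotonicity, PN = (RR − 1) / RR = 1 − 1/RR.
PN = (3.1 − 1) / 3.1 = 2.1 / 3.1 ≈ 0.6774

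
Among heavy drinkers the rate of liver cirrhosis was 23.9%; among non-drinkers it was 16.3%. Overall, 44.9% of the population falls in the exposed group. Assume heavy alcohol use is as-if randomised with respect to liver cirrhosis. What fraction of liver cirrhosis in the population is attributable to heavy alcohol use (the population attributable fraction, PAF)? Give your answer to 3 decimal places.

PAF ≈ 0.173

p₁ = 0.239, p₀ = 0.163.
Overall risk P(Y=1) = π·p₁ + (1−π)·p₀ = 0.449×0.239 + 0.551×0.163 = 0.19712.
Under exogeneity, PAF = [P(Y=1) − p₀] / P(Y=1).
PAF = (0.19712 − 0.163) / 0.19712 ≈ 0.1731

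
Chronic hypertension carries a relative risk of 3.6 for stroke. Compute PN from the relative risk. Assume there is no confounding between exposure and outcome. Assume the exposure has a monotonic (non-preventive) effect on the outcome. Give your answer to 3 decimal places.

Under exogeneity and monotonicity, PN = (RR − 1) / RR = 1 − 1/RR.
PN = (3.6 − 1) / 3.6 = 2.6 / 3.6 ≈ 0.7222

PN ≈ 0.722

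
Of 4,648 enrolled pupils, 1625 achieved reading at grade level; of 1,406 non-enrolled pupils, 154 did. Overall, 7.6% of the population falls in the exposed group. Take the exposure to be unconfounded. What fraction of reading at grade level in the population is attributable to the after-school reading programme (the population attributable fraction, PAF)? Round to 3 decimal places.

p₁ = P(outcome | exposed) = 1625/4648 = 0.34961
p₀ = P(outcome | unexposed) = 154/1406 = 0.10953
Overall risk P(Y=1) = π·p₁ + (1−π)·p₀ = 0.076×0.34961 + 0.924×0.10953 = 0.12778.
Under exogeneity, PAF = [P(Y=1) − p₀] / P(Y=1).
PAF = (0.12778 − 0.10953) / 0.12778 ≈ 0.1428

PAF ≈ 0.143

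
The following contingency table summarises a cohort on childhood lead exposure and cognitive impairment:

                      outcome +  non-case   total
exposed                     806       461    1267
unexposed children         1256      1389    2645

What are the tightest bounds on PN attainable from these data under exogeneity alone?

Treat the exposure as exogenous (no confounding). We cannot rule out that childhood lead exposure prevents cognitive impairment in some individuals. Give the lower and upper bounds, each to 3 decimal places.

0.254 ≤ PN ≤ 0.826

p₁ = P(outcome | exposed) = 806/1267 = 0.63615
p₀ = P(outcome | unexposed) = 1256/2645 = 0.47486
Under exogeneity alone the bounds on PN are max{0,(p₁−p₀)/p₁} ≤ PN ≤ min{1,(1−p₀)/p₁}.
  lower = (p₁ − p₀)/p₁ = 0.16129 / 0.63615 ≈ 0.2535
  upper = min{1, (1 − p₀)/p₁} = 0.52514 / 0.63615 ≈ 0.8255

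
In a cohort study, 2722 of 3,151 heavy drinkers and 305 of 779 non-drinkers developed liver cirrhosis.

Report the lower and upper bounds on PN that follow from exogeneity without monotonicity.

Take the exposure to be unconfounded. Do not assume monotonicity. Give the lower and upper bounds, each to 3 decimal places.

0.547 ≤ PN ≤ 0.704

p₁ = P(outcome | exposed) = 2722/3151 = 0.86385
p₀ = P(outcome | unexposed) = 305/779 = 0.39153
Under exogeneity alone the bounds on PN are max{0,(p₁−p₀)/p₁} ≤ PN ≤ min{1,(1−p₀)/p₁}.
  lower = (p₁ − p₀)/p₁ = 0.47233 / 0.86385 ≈ 0.5468
  upper = min{1, (1 − p₀)/p₁} = 0.60847 / 0.86385 ≈ 0.7044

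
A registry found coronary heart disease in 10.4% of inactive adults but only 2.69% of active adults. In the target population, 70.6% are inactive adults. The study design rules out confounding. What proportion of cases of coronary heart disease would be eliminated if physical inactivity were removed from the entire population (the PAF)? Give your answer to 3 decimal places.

PAF ≈ 0.669

p₁ = 0.104, p₀ = 0.0269.
Overall risk P(Y=1) = π·p₁ + (1−π)·p₀ = 0.706×0.104 + 0.294×0.0269 = 0.081333.
Under exogeneity, PAF = [P(Y=1) − p₀] / P(Y=1).
PAF = (0.081333 − 0.0269) / 0.081333 ≈ 0.6693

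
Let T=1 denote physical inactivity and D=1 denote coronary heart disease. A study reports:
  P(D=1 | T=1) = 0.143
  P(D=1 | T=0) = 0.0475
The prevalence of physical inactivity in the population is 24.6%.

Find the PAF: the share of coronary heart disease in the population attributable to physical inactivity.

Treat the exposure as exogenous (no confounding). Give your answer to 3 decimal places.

Let p₁ = 0.143, p₀ = 0.0475.
Overall risk P(Y=1) = π·p₁ + (1−π)·p₀ = 0.246×0.143 + 0.754×0.0475 = 0.070993.
Under exogeneity, PAF = [P(Y=1) − p₀] / P(Y=1).
PAF = (0.070993 − 0.0475) / 0.070993 ≈ 0.3309

PAF ≈ 0.331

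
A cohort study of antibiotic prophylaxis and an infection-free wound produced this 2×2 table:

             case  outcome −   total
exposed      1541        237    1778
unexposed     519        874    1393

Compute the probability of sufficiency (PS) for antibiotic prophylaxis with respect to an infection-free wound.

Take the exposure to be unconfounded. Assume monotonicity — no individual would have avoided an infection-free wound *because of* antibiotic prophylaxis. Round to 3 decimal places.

PS ≈ 0.788

p₁ = P(outcome | exposed) = 1541/1778 = 0.8667
p₀ = P(outcome | unexposed) = 519/1393 = 0.37258
Under exogeneity and monotonicity, PS = (p₁ − p₀)/(1 − p₀).
PS = (0.8667 − 0.37258) / 0.62742 ≈ 0.7876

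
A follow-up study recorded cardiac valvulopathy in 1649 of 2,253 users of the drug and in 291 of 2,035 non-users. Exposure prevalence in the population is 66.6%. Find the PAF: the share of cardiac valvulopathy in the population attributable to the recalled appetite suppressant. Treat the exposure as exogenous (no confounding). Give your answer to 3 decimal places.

p₁ = P(outcome | exposed) = 1649/2253 = 0.73191
p₀ = P(outcome | unexposed) = 291/2035 = 0.143
Overall risk P(Y=1) = π·p₁ + (1−π)·p₀ = 0.666×0.73191 + 0.334×0.143 = 0.53522.
Under exogeneity, PAF = [P(Y=1) − p₀] / P(Y=1).
PAF = (0.53522 − 0.143) / 0.53522 ≈ 0.7328

PAF ≈ 0.733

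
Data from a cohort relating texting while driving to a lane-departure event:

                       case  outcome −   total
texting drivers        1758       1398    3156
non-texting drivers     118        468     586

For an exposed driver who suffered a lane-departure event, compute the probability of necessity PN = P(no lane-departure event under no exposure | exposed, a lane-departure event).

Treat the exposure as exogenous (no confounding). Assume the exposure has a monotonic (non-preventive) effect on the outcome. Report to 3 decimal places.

p₁ = P(outcome | exposed) = 1758/3156 = 0.55703
p₀ = P(outcome | unexposed) = 118/586 = 0.20137
Under exogeneity and monotonicity, PN = (p₁ − p₀) / p₁.
PN = (0.55703 − 0.20137) / 0.55703 = 0.35567 / 0.55703 ≈ 0.6385

PN ≈ 0.639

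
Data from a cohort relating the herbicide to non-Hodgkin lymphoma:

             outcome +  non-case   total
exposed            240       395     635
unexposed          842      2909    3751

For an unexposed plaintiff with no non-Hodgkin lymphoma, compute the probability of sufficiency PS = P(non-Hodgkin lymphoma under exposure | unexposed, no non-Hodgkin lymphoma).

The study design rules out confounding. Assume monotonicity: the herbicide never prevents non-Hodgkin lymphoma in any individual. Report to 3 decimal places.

p₁ = P(outcome | exposed) = 240/635 = 0.37795
p₀ = P(outcome | unexposed) = 842/3751 = 0.22447
Under exogeneity and monotonicity, PS = (p₁ − p₀)/(1 − p₀).
PS = (0.37795 − 0.22447) / 0.77553 ≈ 0.1979

PS ≈ 0.198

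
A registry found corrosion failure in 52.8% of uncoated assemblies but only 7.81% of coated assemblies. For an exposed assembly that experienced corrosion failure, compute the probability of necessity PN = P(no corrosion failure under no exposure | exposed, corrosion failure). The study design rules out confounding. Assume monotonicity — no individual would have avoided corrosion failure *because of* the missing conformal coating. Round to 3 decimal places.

PN ≈ 0.852

p₁ = 0.528, p₀ = 0.0781.
Under exogeneity and monotonicity, PN = (p₁ − p₀) / p₁.
PN = (0.528 − 0.0781) / 0.528 = 0.4499 / 0.528 ≈ 0.8521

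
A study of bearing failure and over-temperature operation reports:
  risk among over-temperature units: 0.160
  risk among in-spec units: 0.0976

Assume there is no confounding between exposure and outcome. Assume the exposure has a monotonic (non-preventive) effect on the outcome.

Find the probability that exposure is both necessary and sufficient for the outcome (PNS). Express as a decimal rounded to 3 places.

Let p₁ = 0.16, p₀ = 0.0976.
Under exogeneity and monotonicity, PNS = p₁ − p₀.
PNS = 0.16 − 0.0976 = 0.0624

PNS ≈ 0.062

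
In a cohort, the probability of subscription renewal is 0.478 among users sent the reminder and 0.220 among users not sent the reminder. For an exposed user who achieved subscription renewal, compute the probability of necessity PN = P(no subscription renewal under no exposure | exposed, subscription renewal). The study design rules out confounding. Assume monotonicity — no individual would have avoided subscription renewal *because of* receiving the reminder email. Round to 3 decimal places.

PN ≈ 0.540

Let p₁ = 0.478, p₀ = 0.22.
Under exogeneity and monotonicity, PN = (p₁ − p₀) / p₁.
PN = (0.478 − 0.22) / 0.478 = 0.258 / 0.478 ≈ 0.5397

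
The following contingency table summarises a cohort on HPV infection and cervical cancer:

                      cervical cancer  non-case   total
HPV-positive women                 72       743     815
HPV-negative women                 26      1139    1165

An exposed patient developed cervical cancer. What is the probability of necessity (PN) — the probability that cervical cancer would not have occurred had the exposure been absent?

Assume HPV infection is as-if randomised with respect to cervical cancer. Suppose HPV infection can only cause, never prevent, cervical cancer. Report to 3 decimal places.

p₁ = P(outcome | exposed) = 72/815 = 0.088344
p₀ = P(outcome | unexposed) = 26/1165 = 0.022318
Under exogeneity and monotonicity, PN = (p₁ − p₀)/p₁.
PN = (0.088344 − 0.022318) / 0.088344 ≈ 0.7474

PN ≈ 0.747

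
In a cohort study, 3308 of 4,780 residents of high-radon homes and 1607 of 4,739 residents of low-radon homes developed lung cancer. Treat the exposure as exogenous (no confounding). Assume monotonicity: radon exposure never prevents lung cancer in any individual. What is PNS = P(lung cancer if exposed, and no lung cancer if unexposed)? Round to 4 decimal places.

p₁ = P(outcome | exposed) = 3308/4780 = 0.69205
p₀ = P(outcome | unexposed) = 1607/4739 = 0.3391
Under exogeneity and monotonicity, PNS = p₁ − p₀.
PNS = 0.69205 − 0.3391 = 0.35295

PNS ≈ 0.3529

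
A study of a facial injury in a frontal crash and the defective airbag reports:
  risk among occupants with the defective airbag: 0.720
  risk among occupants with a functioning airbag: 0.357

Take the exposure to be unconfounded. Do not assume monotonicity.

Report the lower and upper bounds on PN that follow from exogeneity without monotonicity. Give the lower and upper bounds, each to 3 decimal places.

0.504 ≤ PN ≤ 0.893

Let p₁ = 0.72, p₀ = 0.357.
Under exogeneity alone the bounds on PN are max{0,(p₁−p₀)/p₁} ≤ PN ≤ min{1,(1−p₀)/p₁}.
  lower = (p₁ − p₀)/p₁ = 0.363 / 0.72 ≈ 0.5042
  upper = min{1, (1 − p₀)/p₁} = 0.643 / 0.72 ≈ 0.8931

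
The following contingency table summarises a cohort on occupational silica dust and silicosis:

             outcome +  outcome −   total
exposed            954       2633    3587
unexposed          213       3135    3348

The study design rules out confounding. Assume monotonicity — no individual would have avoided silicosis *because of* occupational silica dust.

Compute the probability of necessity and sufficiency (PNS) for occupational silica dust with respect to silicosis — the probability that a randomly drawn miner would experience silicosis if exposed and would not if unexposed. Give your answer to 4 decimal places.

p₁ = P(outcome | exposed) = 954/3587 = 0.26596
p₀ = P(outcome | unexposed) = 213/3348 = 0.06362
Under exogeneity and monotonicity, PNS = p₁ − p₀.
PNS = 0.26596 − 0.06362 = 0.20234

PNS ≈ 0.2023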